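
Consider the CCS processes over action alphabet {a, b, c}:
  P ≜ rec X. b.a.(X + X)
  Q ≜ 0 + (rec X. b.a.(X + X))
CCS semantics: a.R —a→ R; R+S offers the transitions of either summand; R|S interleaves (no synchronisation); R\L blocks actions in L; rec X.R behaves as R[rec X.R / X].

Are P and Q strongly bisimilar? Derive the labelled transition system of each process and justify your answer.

YES

P's transition system — 3 states:
  m0 = rec X. b.a.(X + X) :: =b=> m1
  m1 = a.((rec X. b.a.(X + X)) + (rec X. b.a.(X + X))) :: =a=> m2
  m2 = (rec X. b.a.(X + X)) + (rec X. b.a.(X + X)) :: =b=> m1
Q's transition system — 3 states:
  n0 = 0 + (rec X. b.a.(X + X)) :: =b=> n1
  n1 = a.((rec X. b.a.(X + X)) + (rec X. b.a.(X + X))) :: =a=> n2
  n2 = (rec X. b.a.(X + X)) + (rec X. b.a.(X + X)) :: =b=> n1
Partition-refinement fixed point:
  B0 = {m0, m2, n0, n2}
  B1 = {m1, n1}
m0 ∈ B0, n0 ∈ B0 → same block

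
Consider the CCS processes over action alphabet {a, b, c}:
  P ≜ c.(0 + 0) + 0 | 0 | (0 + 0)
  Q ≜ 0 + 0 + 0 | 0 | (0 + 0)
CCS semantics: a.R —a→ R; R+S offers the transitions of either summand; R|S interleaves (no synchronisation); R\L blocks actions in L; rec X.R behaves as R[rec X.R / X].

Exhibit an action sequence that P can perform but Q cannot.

c

P's transition system — 2 states:
  m0 = c.(0 + 0) + 0 | 0 | (0 + 0) ⊢ -c-> m1
  m1 = 0 + 0 ⊢ stopped
Q's transition system — 1 states:
  n0 = 0 + 0 + 0 | 0 | (0 + 0) ⊢ stopped
Trace ⟨c⟩ through P, begin at {m0}:
  after c @ step 1: {m1}
  — P admits the full trace.
Trace ⟨c⟩ through Q, begin at {n0}:
  after c @ step 1: ∅  — Q cannot continue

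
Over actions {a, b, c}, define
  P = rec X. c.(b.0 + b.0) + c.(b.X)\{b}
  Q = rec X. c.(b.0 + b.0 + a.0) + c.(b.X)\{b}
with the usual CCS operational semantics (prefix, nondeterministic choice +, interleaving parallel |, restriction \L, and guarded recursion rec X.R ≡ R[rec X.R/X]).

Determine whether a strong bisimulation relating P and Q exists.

LTS(P): 4 reachable states
  p0 = rec X. c.(b.0 + b.0) + c.(b.X)\{b} ⊢ ··c··> p1, ··c··> p2
  p1 = (b.(rec X. c.(b.0 + b.0) + c.(b.X)\{b}))\{b} ⊢ ∅
  p2 = b.0 + b.0 ⊢ ··b··> p3
  p3 = 0 ⊢ ∅
LTS(Q): 4 reachable states
  q0 = rec X. c.(b.0 + b.0 + a.0) + c.(b.X)\{b} ⊢ ··c··> q1, ··c··> q2
  q1 = (b.(rec X. c.(b.0 + b.0 + a.0) + c.(b.X)\{b}))\{b} ⊢ ∅
  q2 = b.0 + b.0 + a.0 ⊢ ··a··> q3, ··b··> q3
  q3 = 0 ⊢ ∅
Bisimilarity quotient blocks:
  B0 = {p0}
  B1 = {p1, p3, q1, q3}
  B2 = {p2}
  B3 = {q0}
  B4 = {q2}
p0 ∈ B0, q0 ∈ B3 → different blocks

not bisimilar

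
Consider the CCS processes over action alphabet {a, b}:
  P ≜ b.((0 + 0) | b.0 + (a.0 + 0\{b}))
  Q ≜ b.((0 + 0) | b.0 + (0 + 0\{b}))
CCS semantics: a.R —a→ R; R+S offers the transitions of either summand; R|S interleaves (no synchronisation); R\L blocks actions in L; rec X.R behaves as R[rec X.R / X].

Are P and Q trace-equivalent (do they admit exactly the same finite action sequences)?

traces(P) ≠ traces(Q) — witness ⟨ba⟩

P's transition system — 4 states:
  s0 = b.((0 + 0) | b.0 + (a.0 + 0\{b})) → --b--▸ s1
  s1 = (0 + 0) | b.0 + (a.0 + 0\{b}) → --a--▸ s2, --b--▸ s3
  s2 = 0 → deadlocked
  s3 = (0 + 0) | 0 → deadlocked
Q's transition system — 3 states:
  t0 = b.((0 + 0) | b.0 + (0 + 0\{b})) → --b--▸ t1
  t1 = (0 + 0) | b.0 + (0 + 0\{b}) → --b--▸ t2
  t2 = (0 + 0) | 0 → deadlocked
Run σ = ⟨ba⟩ on P: start {s0}
  step 1 (b): {s1}
  step 2 (a): {s2}
  ✓ P
Run σ = ⟨ba⟩ on Q: start {t0}
  step 1 (b): {t1}
  step 2 (a): ∅ (Q stuck)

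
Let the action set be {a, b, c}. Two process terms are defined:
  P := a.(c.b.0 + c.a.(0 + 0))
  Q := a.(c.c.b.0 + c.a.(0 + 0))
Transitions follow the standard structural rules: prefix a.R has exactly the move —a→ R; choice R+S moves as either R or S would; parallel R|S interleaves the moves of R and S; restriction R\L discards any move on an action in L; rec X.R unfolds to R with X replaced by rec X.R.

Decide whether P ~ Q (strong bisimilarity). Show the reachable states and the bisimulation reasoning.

not bisimilar

Reachable graph of P (6 states):
  s0 = a.(c.b.0 + c.a.(0 + 0)) :: --a--▸ s1
  s1 = c.b.0 + c.a.(0 + 0) :: --c--▸ s2, --c--▸ s3
  s2 = a.(0 + 0) :: --a--▸ s4
  s3 = b.0 :: --b--▸ s5
  s4 = 0 + 0 :: ∅
  s5 = 0 :: ∅
Reachable graph of Q (7 states):
  t0 = a.(c.c.b.0 + c.a.(0 + 0)) :: --a--▸ t1
  t1 = c.c.b.0 + c.a.(0 + 0) :: --c--▸ t2, --c--▸ t3
  t2 = a.(0 + 0) :: --a--▸ t4
  t3 = c.b.0 :: --c--▸ t5
  t4 = 0 + 0 :: ∅
  t5 = b.0 :: --b--▸ t6
  t6 = 0 :: ∅
Coarsest stable partition (strong bisimilarity classes):
  B0 = {s0}
  B1 = {s1}
  B2 = {s2, t2}
  B3 = {s4, s5, t4, t6}
  B4 = {s3, t5}
  B5 = {t0}
  B6 = {t1}
  B7 = {t3}
s0 ∈ B0, t0 ∈ B5 → different blocks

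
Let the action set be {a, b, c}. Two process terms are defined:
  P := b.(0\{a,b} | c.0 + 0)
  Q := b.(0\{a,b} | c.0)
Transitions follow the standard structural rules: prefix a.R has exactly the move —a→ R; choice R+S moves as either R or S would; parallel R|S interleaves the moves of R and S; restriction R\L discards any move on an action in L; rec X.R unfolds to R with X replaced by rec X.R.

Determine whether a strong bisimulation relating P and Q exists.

bisimilar

Reachable graph of P (3 states):
  u0 = b.(0\{a,b} | c.0 + 0) | --b--▸ u1
  u1 = 0\{a,b} | c.0 + 0 | --c--▸ u2
  u2 = 0\{a,b} | 0 | stopped
Reachable graph of Q (3 states):
  v0 = b.(0\{a,b} | c.0) | --b--▸ v1
  v1 = 0\{a,b} | c.0 | --c--▸ v2
  v2 = 0\{a,b} | 0 | stopped
Coarsest stable partition (strong bisimilarity classes):
  B0 = {u0, v0}
  B1 = {u1, v1}
  B2 = {u2, v2}
u0 ∈ B0, v0 ∈ B0 → same block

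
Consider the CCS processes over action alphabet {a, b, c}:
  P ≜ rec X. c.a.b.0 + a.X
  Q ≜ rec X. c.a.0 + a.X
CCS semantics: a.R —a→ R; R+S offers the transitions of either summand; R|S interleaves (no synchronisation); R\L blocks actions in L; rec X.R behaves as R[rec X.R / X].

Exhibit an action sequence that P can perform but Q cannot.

LTS(P): 4 reachable states
  u0 = rec X. c.a.b.0 + a.X has moves =a=> u0, =c=> u1
  u1 = a.b.0 has moves =a=> u2
  u2 = b.0 has moves =b=> u3
  u3 = 0 has moves deadlocked
LTS(Q): 3 reachable states
  v0 = rec X. c.a.0 + a.X has moves =a=> v0, =c=> v1
  v1 = a.0 has moves =a=> v2
  v2 = 0 has moves deadlocked
Executing cab from P (initial set {u0}):
  step 1 (c): {u1}
  step 2 (a): {u2}
  step 3 (b): {u3}
  — P admits the full trace.
Executing cab from Q (initial set {v0}):
  step 1 (c): {v1}
  step 2 (a): {v2}
  step 3 (b): no successor for Q

cab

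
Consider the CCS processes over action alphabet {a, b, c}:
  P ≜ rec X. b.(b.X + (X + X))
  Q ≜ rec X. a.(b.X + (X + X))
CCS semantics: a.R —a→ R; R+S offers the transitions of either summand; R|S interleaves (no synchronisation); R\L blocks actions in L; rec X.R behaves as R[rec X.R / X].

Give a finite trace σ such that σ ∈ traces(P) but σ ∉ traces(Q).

b

P's transition system — 2 states:
  s0 = rec X. b.(b.X + (X + X)) → =b=> s1
  s1 = b.(rec X. b.(b.X + (X + X))) + ((rec X. b.(b.X + (X + X))) + (rec X. b.(b.X + (X + X)))) → =b=> s0, =b=> s1
Q's transition system — 2 states:
  t0 = rec X. a.(b.X + (X + X)) → =a=> t1
  t1 = b.(rec X. a.(b.X + (X + X))) + ((rec X. a.(b.X + (X + X))) + (rec X. a.(b.X + (X + X)))) → =a=> t1, =b=> t0
Run σ = ⟨b⟩ on P: start {s0}
  step 1 (b): {s1}
  — P admits the full trace.
Run σ = ⟨b⟩ on Q: start {t0}
  step 1 (b): no successor for Q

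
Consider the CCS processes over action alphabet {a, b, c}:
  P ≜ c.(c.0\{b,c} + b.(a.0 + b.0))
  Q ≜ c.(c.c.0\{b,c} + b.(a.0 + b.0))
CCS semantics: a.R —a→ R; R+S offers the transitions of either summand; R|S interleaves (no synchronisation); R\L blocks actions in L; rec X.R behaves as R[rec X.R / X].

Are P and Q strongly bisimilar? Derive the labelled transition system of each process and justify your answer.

Reachable graph of P (5 states):
  m0 = c.(c.0\{b,c} + b.(a.0 + b.0)) → =c=> m1
  m1 = c.0\{b,c} + b.(a.0 + b.0) → =b=> m2, =c=> m3
  m2 = a.0 + b.0 → =a=> m4, =b=> m4
  m3 = 0\{b,c} → ∅
  m4 = 0 → ∅
Reachable graph of Q (6 states):
  n0 = c.(c.c.0\{b,c} + b.(a.0 + b.0)) → =c=> n1
  n1 = c.c.0\{b,c} + b.(a.0 + b.0) → =b=> n2, =c=> n3
  n2 = a.0 + b.0 → =a=> n4, =b=> n4
  n3 = c.0\{b,c} → =c=> n5
  n4 = 0 → ∅
  n5 = 0\{b,c} → ∅
Coarsest stable partition (strong bisimilarity classes):
  B0 = {m0}
  B1 = {m1}
  B2 = {m3, m4, n4, n5}
  B3 = {m2, n2}
  B4 = {n0}
  B5 = {n1}
  B6 = {n3}
m0 ∈ B0, n0 ∈ B4 → different blocks

NO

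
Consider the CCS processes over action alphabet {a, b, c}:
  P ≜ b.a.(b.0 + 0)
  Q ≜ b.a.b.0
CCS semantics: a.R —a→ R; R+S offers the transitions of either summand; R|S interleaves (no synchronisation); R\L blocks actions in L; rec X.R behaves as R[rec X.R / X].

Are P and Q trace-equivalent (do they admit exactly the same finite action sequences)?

YES

LTS(P): 4 reachable states
  m0 = b.a.(b.0 + 0) → --b--▸ m1
  m1 = a.(b.0 + 0) → --a--▸ m2
  m2 = b.0 + 0 → --b--▸ m3
  m3 = 0 → ∅
LTS(Q): 4 reachable states
  n0 = b.a.b.0 → --b--▸ n1
  n1 = a.b.0 → --a--▸ n2
  n2 = b.0 → --b--▸ n3
  n3 = 0 → ∅
Bisimilarity quotient blocks:
  B0 = {m0, n0}
  B1 = {m1, n1}
  B2 = {m2, n2}
  B3 = {m3, n3}
m0 ∈ B0, n0 ∈ B0 → same block
Bisimilar ⇒ trace-equivalent.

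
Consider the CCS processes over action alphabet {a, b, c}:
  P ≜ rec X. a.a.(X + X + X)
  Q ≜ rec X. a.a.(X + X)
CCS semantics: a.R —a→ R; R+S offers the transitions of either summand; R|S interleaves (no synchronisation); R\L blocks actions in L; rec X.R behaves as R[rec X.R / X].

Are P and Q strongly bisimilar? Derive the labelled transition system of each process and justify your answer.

P's transition system — 3 states:
  p0 = rec X. a.a.(X + X + X) has moves =a=> p1
  p1 = a.((rec X. a.a.(X + X + X)) + (rec X. a.a.(X + X + X)) + (rec X. a.a.(X + X + X))) has moves =a=> p2
  p2 = (rec X. a.a.(X + X + X)) + (rec X. a.a.(X + X + X)) + (rec X. a.a.(X + X + X)) has moves =a=> p1
Q's transition system — 3 states:
  q0 = rec X. a.a.(X + X) has moves =a=> q1
  q1 = a.((rec X. a.a.(X + X)) + (rec X. a.a.(X + X))) has moves =a=> q2
  q2 = (rec X. a.a.(X + X)) + (rec X. a.a.(X + X)) has moves =a=> q1
Bisimilarity quotient blocks:
  B0 = {p0, p1, p2, q0, q1, q2}
p0 ∈ B0, q0 ∈ B0 → same block

bisimilar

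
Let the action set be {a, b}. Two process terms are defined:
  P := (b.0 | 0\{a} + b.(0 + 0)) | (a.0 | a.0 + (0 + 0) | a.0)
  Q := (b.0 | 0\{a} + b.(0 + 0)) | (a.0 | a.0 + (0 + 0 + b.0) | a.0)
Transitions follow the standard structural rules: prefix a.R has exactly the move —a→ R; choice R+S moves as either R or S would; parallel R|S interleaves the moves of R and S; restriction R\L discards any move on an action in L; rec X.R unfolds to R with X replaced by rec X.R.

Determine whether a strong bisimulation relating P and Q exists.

LTS(P): 15 reachable states
  u0 = (b.0 | 0\{a} + b.(0 + 0)) | (a.0 | a.0 + (0 + 0) | a.0) :: —a→ u1, —a→ u2, —a→ u3, —b→ u4, —b→ u5
  u1 = (b.0 | 0\{a} + b.(0 + 0)) | ((0 + 0) | 0) :: —b→ u6, —b→ u7
  u2 = (b.0 | 0\{a} + b.(0 + 0)) | (0 | a.0) :: —a→ u8, —b→ u10, —b→ u9
  u3 = (b.0 | 0\{a} + b.(0 + 0)) | (a.0 | 0) :: —a→ u8, —b→ u11, —b→ u12
  u4 = (0 + 0) | (a.0 | a.0 + (0 + 0) | a.0) :: —a→ u11, —a→ u6, —a→ u9
  u5 = 0 | 0\{a} | (a.0 | a.0 + (0 + 0) | a.0) :: —a→ u10, —a→ u12, —a→ u7
  u6 = (0 + 0) | ((0 + 0) | 0) :: deadlocked
  u7 = 0 | 0\{a} | ((0 + 0) | 0) :: deadlocked
  u8 = (b.0 | 0\{a} + b.(0 + 0)) | (0 | 0) :: —b→ u13, —b→ u14
  u9 = (0 + 0) | (0 | a.0) :: —a→ u13
  u10 = 0 | 0\{a} | (0 | a.0) :: —a→ u14
  u11 = (0 + 0) | (a.0 | 0) :: —a→ u13
  u12 = 0 | 0\{a} | (a.0 | 0) :: —a→ u14
  u13 = (0 + 0) | (0 | 0) :: deadlocked
  u14 = 0 | 0\{a} | (0 | 0) :: deadlocked
LTS(Q): 15 reachable states
  v0 = (b.0 | 0\{a} + b.(0 + 0)) | (a.0 | a.0 + (0 + 0 + b.0) | a.0) :: —a→ v1, —a→ v2, —a→ v3, —b→ v2, —b→ v4, —b→ v5
  v1 = (b.0 | 0\{a} + b.(0 + 0)) | ((0 + 0 + b.0) | 0) :: —b→ v6, —b→ v7, —b→ v8
  v2 = (b.0 | 0\{a} + b.(0 + 0)) | (0 | a.0) :: —a→ v7, —b→ v10, —b→ v9
  v3 = (b.0 | 0\{a} + b.(0 + 0)) | (a.0 | 0) :: —a→ v7, —b→ v11, —b→ v12
  v4 = (0 + 0) | (a.0 | a.0 + (0 + 0 + b.0) | a.0) :: —a→ v11, —a→ v6, —a→ v9, —b→ v9
  v5 = 0 | 0\{a} | (a.0 | a.0 + (0 + 0 + b.0) | a.0) :: —a→ v10, —a→ v12, —a→ v8, —b→ v10
  v6 = (0 + 0) | ((0 + 0 + b.0) | 0) :: —b→ v13
  v7 = (b.0 | 0\{a} + b.(0 + 0)) | (0 | 0) :: —b→ v13, —b→ v14
  v8 = 0 | 0\{a} | ((0 + 0 + b.0) | 0) :: —b→ v14
  v9 = (0 + 0) | (0 | a.0) :: —a→ v13
  v10 = 0 | 0\{a} | (0 | a.0) :: —a→ v14
  v11 = (0 + 0) | (a.0 | 0) :: —a→ v13
  v12 = 0 | 0\{a} | (a.0 | 0) :: —a→ v14
  v13 = (0 + 0) | (0 | 0) :: deadlocked
  v14 = 0 | 0\{a} | (0 | 0) :: deadlocked
Bisimilarity quotient blocks:
  B0 = {u0}
  B1 = {u2, u3, v2, v3}
  B2 = {u10, u11, u12, u9, v10, v11, v12, v9}
  B3 = {u13, u14, u6, u7, v13, v14}
  B4 = {u1, u8, v6, v7, v8}
  B5 = {u4, u5}
  B6 = {v0}
  B7 = {v1}
  B8 = {v4, v5}
u0 ∈ B0, v0 ∈ B6 → different blocks

P ≁ Q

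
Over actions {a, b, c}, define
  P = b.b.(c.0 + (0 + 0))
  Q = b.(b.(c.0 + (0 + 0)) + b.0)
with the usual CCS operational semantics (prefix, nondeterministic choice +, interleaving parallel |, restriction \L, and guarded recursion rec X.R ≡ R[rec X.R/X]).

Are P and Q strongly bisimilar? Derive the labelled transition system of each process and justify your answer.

NO

P's transition system — 4 states:
  s0 = b.b.(c.0 + (0 + 0)) → -b-> s1
  s1 = b.(c.0 + (0 + 0)) → -b-> s2
  s2 = c.0 + (0 + 0) → -c-> s3
  s3 = 0 → ·
Q's transition system — 4 states:
  t0 = b.(b.(c.0 + (0 + 0)) + b.0) → -b-> t1
  t1 = b.(c.0 + (0 + 0)) + b.0 → -b-> t2, -b-> t3
  t2 = 0 → ·
  t3 = c.0 + (0 + 0) → -c-> t2
Partition-refinement fixed point:
  B0 = {s0}
  B1 = {s1}
  B2 = {s2, t3}
  B3 = {s3, t2}
  B4 = {t0}
  B5 = {t1}
s0 ∈ B0, t0 ∈ B4 → different blocks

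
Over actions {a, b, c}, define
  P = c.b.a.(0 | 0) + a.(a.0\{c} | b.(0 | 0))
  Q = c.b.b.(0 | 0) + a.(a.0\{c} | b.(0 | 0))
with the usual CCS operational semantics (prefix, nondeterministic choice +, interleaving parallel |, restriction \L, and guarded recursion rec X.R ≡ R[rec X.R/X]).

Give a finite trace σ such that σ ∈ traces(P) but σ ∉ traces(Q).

cba

Reachable graph of P (8 states):
  s0 = c.b.a.(0 | 0) + a.(a.0\{c} | b.(0 | 0)) ⊢ --a--▸ s1, --c--▸ s2
  s1 = a.0\{c} | b.(0 | 0) ⊢ --a--▸ s3, --b--▸ s4
  s2 = b.a.(0 | 0) ⊢ --b--▸ s5
  s3 = 0\{c} | b.(0 | 0) ⊢ --b--▸ s6
  s4 = a.0\{c} | (0 | 0) ⊢ --a--▸ s6
  s5 = a.(0 | 0) ⊢ --a--▸ s7
  s6 = 0\{c} | (0 | 0) ⊢ (no moves)
  s7 = 0 | 0 ⊢ (no moves)
Reachable graph of Q (8 states):
  t0 = c.b.b.(0 | 0) + a.(a.0\{c} | b.(0 | 0)) ⊢ --a--▸ t1, --c--▸ t2
  t1 = a.0\{c} | b.(0 | 0) ⊢ --a--▸ t3, --b--▸ t4
  t2 = b.b.(0 | 0) ⊢ --b--▸ t5
  t3 = 0\{c} | b.(0 | 0) ⊢ --b--▸ t6
  t4 = a.0\{c} | (0 | 0) ⊢ --a--▸ t6
  t5 = b.(0 | 0) ⊢ --b--▸ t7
  t6 = 0\{c} | (0 | 0) ⊢ (no moves)
  t7 = 0 | 0 ⊢ (no moves)
Trace ⟨cba⟩ through P, begin at {s0}:
  step 1 (c): {s2}
  step 2 (b): {s5}
  step 3 (a): {s7}
  ✓ P
Trace ⟨cba⟩ through Q, begin at {t0}:
  step 1 (c): {t2}
  step 2 (b): {t5}
  step 3 (a): no successor for Q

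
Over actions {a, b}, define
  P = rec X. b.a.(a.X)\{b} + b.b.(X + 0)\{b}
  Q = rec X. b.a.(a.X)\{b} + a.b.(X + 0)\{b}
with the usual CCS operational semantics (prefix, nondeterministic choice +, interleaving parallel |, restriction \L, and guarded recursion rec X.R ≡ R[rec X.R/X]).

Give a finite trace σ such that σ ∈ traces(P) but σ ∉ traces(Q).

Reachable graph of P (6 states):
  s0 = rec X. b.a.(a.X)\{b} + b.b.(X + 0)\{b} → —b→ s1, —b→ s2
  s1 = a.(a.(rec X. b.a.(a.X)\{b} + b.b.(X + 0)\{b}))\{b} → —a→ s3
  s2 = b.((rec X. b.a.(a.X)\{b} + b.b.(X + 0)\{b}) + 0)\{b} → —b→ s4
  s3 = (a.(rec X. b.a.(a.X)\{b} + b.b.(X + 0)\{b}))\{b} → —a→ s5
  s4 = ((rec X. b.a.(a.X)\{b} + b.b.(X + 0)\{b}) + 0)\{b} → deadlocked
  s5 = (rec X. b.a.(a.X)\{b} + b.b.(X + 0)\{b})\{b} → deadlocked
Reachable graph of Q (7 states):
  t0 = rec X. b.a.(a.X)\{b} + a.b.(X + 0)\{b} → —a→ t1, —b→ t2
  t1 = b.((rec X. b.a.(a.X)\{b} + a.b.(X + 0)\{b}) + 0)\{b} → —b→ t3
  t2 = a.(a.(rec X. b.a.(a.X)\{b} + a.b.(X + 0)\{b}))\{b} → —a→ t4
  t3 = ((rec X. b.a.(a.X)\{b} + a.b.(X + 0)\{b}) + 0)\{b} → —a→ t5
  t4 = (a.(rec X. b.a.(a.X)\{b} + a.b.(X + 0)\{b}))\{b} → —a→ t6
  t5 = (b.((rec X. b.a.(a.X)\{b} + a.b.(X + 0)\{b}) + 0)\{b})\{b} → deadlocked
  t6 = (rec X. b.a.(a.X)\{b} + a.b.(X + 0)\{b})\{b} → —a→ t5
Executing bb from P (initial set {s0}):
  [1] b ⇒ {s1, s2}
  [2] b ⇒ {s4}
  ✓ P
Executing bb from Q (initial set {t0}):
  [1] b ⇒ {t2}
  [2] b ⇒ ∅ (Q stuck)

bb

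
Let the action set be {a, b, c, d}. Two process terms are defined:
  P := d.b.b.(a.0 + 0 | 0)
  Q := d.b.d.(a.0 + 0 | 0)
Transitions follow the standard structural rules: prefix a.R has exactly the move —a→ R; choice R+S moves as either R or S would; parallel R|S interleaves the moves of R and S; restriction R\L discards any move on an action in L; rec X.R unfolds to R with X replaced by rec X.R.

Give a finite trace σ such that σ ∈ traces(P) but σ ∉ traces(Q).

LTS(P): 5 reachable states
  u0 = d.b.b.(a.0 + 0 | 0) :: =d=> u1
  u1 = b.b.(a.0 + 0 | 0) :: =b=> u2
  u2 = b.(a.0 + 0 | 0) :: =b=> u3
  u3 = a.0 + 0 | 0 :: =a=> u4
  u4 = 0 :: ·
LTS(Q): 5 reachable states
  v0 = d.b.d.(a.0 + 0 | 0) :: =d=> v1
  v1 = b.d.(a.0 + 0 | 0) :: =b=> v2
  v2 = d.(a.0 + 0 | 0) :: =d=> v3
  v3 = a.0 + 0 | 0 :: =a=> v4
  v4 = 0 :: ·
Trace ⟨dbb⟩ through P, begin at {u0}:
  [1] d ⇒ {u1}
  [2] b ⇒ {u2}
  [3] b ⇒ {u3}
  P completes σ.
Trace ⟨dbb⟩ through Q, begin at {v0}:
  [1] d ⇒ {v1}
  [2] b ⇒ {v2}
  [3] b ⇒ no successor for Q

dbb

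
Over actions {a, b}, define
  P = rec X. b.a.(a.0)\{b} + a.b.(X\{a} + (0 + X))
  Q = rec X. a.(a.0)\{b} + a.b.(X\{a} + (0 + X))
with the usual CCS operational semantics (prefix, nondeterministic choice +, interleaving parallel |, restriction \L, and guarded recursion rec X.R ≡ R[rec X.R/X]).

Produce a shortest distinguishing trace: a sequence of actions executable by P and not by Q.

P's transition system — 7 states:
  s0 = rec X. b.a.(a.0)\{b} + a.b.(X\{a} + (0 + X)) has moves --a--▸ s1, --b--▸ s2
  s1 = b.((rec X. b.a.(a.0)\{b} + a.b.(X\{a} + (0 + X)))\{a} + (0 + (rec X. b.a.(a.0)\{b} + a.b.(X\{a} + (0 + X))))) has moves --b--▸ s3
  s2 = a.(a.0)\{b} has moves --a--▸ s4
  s3 = (rec X. b.a.(a.0)\{b} + a.b.(X\{a} + (0 + X)))\{a} + (0 + (rec X. b.a.(a.0)\{b} + a.b.(X\{a} + (0 + X)))) has moves --a--▸ s1, --b--▸ s2, --b--▸ s5
  s4 = (a.0)\{b} has moves --a--▸ s6
  s5 = (a.(a.0)\{b})\{a} has moves ∅
  s6 = 0\{b} has moves ∅
Q's transition system — 5 states:
  t0 = rec X. a.(a.0)\{b} + a.b.(X\{a} + (0 + X)) has moves --a--▸ t1, --a--▸ t2
  t1 = (a.0)\{b} has moves --a--▸ t3
  t2 = b.((rec X. a.(a.0)\{b} + a.b.(X\{a} + (0 + X)))\{a} + (0 + (rec X. a.(a.0)\{b} + a.b.(X\{a} + (0 + X))))) has moves --b--▸ t4
  t3 = 0\{b} has moves ∅
  t4 = (rec X. a.(a.0)\{b} + a.b.(X\{a} + (0 + X)))\{a} + (0 + (rec X. a.(a.0)\{b} + a.b.(X\{a} + (0 + X)))) has moves --a--▸ t1, --a--▸ t2
Run σ = ⟨b⟩ on P: start {s0}
  after b @ step 1: {s2}
  ✓ P
Run σ = ⟨b⟩ on Q: start {t0}
  after b @ step 1: ∅ (Q stuck)

b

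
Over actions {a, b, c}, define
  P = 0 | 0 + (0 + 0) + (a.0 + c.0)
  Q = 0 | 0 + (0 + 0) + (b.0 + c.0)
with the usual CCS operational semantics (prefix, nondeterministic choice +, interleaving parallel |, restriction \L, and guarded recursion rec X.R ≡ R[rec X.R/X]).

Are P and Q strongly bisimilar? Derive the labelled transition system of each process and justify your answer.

P's transition system — 2 states:
  m0 = 0 | 0 + (0 + 0) + (a.0 + c.0) ⊢ --a--▸ m1, --c--▸ m1
  m1 = 0 ⊢ stopped
Q's transition system — 2 states:
  n0 = 0 | 0 + (0 + 0) + (b.0 + c.0) ⊢ --b--▸ n1, --c--▸ n1
  n1 = 0 ⊢ stopped
Bisimilarity quotient blocks:
  B0 = {m0}
  B1 = {m1, n1}
  B2 = {n0}
m0 ∈ B0, n0 ∈ B2 → different blocks

not bisimilar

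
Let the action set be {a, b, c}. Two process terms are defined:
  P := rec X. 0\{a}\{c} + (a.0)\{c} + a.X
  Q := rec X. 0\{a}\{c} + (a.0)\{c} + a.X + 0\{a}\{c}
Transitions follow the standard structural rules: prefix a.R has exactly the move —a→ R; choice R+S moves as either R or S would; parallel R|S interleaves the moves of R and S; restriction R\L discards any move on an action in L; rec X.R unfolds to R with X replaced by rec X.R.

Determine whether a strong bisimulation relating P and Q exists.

bisimilar

P's transition system — 2 states:
  p0 = rec X. 0\{a}\{c} + (a.0)\{c} + a.X | --a--▸ p0, --a--▸ p1
  p1 = 0\{c} | deadlocked
Q's transition system — 2 states:
  q0 = rec X. 0\{a}\{c} + (a.0)\{c} + a.X + 0\{a}\{c} | --a--▸ q0, --a--▸ q1
  q1 = 0\{c} | deadlocked
Bisimilarity quotient blocks:
  B0 = {p0, q0}
  B1 = {p1, q1}
p0 ∈ B0, q0 ∈ B0 → same block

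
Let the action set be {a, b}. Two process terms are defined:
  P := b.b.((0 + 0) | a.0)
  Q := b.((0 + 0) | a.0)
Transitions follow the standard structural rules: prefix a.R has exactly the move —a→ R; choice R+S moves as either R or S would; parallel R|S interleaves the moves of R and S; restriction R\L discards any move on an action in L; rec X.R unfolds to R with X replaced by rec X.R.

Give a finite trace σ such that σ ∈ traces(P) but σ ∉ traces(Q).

bb

LTS(P): 4 reachable states
  m0 = b.b.((0 + 0) | a.0) → --b--▸ m1
  m1 = b.((0 + 0) | a.0) → --b--▸ m2
  m2 = (0 + 0) | a.0 → --a--▸ m3
  m3 = (0 + 0) | 0 → ∅
LTS(Q): 3 reachable states
  n0 = b.((0 + 0) | a.0) → --b--▸ n1
  n1 = (0 + 0) | a.0 → --a--▸ n2
  n2 = (0 + 0) | 0 → ∅
Run σ = ⟨bb⟩ on P: start {m0}
  [1] b ⇒ {m1}
  [2] b ⇒ {m2}
  P completes σ.
Run σ = ⟨bb⟩ on Q: start {n0}
  [1] b ⇒ {n1}
  [2] b ⇒ ∅ (Q stuck)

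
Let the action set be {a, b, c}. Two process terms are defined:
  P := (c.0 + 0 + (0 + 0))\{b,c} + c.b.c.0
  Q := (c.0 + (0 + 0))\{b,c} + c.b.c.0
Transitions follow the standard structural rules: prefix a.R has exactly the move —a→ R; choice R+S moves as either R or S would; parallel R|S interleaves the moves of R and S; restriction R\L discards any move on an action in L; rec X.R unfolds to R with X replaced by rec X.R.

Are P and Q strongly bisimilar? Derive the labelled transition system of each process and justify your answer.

LTS(P): 4 reachable states
  u0 = (c.0 + 0 + (0 + 0))\{b,c} + c.b.c.0 | =c=> u1
  u1 = b.c.0 | =b=> u2
  u2 = c.0 | =c=> u3
  u3 = 0 | (no moves)
LTS(Q): 4 reachable states
  v0 = (c.0 + (0 + 0))\{b,c} + c.b.c.0 | =c=> v1
  v1 = b.c.0 | =b=> v2
  v2 = c.0 | =c=> v3
  v3 = 0 | (no moves)
Coarsest stable partition (strong bisimilarity classes):
  B0 = {u0, v0}
  B1 = {u1, v1}
  B2 = {u2, v2}
  B3 = {u3, v3}
u0 ∈ B0, v0 ∈ B0 → same block

bisimilar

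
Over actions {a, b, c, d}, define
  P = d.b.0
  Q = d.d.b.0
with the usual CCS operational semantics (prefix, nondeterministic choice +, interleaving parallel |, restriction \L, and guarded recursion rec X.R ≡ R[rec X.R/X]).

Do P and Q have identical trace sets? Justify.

NO — witness ⟨db⟩

LTS(P): 3 reachable states
  s0 = d.b.0 :: —d→ s1
  s1 = b.0 :: —b→ s2
  s2 = 0 :: ∅
LTS(Q): 4 reachable states
  t0 = d.d.b.0 :: —d→ t1
  t1 = d.b.0 :: —d→ t2
  t2 = b.0 :: —b→ t3
  t3 = 0 :: ∅
Executing db from P (initial set {s0}):
  step 1 (d): {s1}
  step 2 (b): {s2}
  P completes σ.
Executing db from Q (initial set {t0}):
  step 1 (d): {t1}
  step 2 (b): ∅ (Q stuck)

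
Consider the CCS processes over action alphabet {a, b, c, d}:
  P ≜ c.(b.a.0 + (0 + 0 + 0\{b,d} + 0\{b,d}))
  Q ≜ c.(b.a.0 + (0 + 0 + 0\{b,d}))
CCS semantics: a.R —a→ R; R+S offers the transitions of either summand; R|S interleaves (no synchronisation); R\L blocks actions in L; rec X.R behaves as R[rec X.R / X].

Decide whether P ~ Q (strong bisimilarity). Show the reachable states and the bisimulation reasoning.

LTS(P): 4 reachable states
  p0 = c.(b.a.0 + (0 + 0 + 0\{b,d} + 0\{b,d})) | =c=> p1
  p1 = b.a.0 + (0 + 0 + 0\{b,d} + 0\{b,d}) | =b=> p2
  p2 = a.0 | =a=> p3
  p3 = 0 | ·
LTS(Q): 4 reachable states
  q0 = c.(b.a.0 + (0 + 0 + 0\{b,d})) | =c=> q1
  q1 = b.a.0 + (0 + 0 + 0\{b,d}) | =b=> q2
  q2 = a.0 | =a=> q3
  q3 = 0 | ·
Partition-refinement fixed point:
  B0 = {p0, q0}
  B1 = {p1, q1}
  B2 = {p2, q2}
  B3 = {p3, q3}
p0 ∈ B0, q0 ∈ B0 → same block

P ~ Q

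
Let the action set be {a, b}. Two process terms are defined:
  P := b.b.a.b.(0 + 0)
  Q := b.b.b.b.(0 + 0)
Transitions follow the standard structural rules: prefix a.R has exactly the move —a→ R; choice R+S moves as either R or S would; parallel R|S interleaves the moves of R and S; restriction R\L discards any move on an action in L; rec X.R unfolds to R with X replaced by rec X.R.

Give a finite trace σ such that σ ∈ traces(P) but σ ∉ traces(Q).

bba

P's transition system — 5 states:
  s0 = b.b.a.b.(0 + 0) :: =b=> s1
  s1 = b.a.b.(0 + 0) :: =b=> s2
  s2 = a.b.(0 + 0) :: =a=> s3
  s3 = b.(0 + 0) :: =b=> s4
  s4 = 0 + 0 :: stopped
Q's transition system — 5 states:
  t0 = b.b.b.b.(0 + 0) :: =b=> t1
  t1 = b.b.b.(0 + 0) :: =b=> t2
  t2 = b.b.(0 + 0) :: =b=> t3
  t3 = b.(0 + 0) :: =b=> t4
  t4 = 0 + 0 :: stopped
Executing bba from P (initial set {s0}):
  [1] b ⇒ {s1}
  [2] b ⇒ {s2}
  [3] a ⇒ {s3}
  — P admits the full trace.
Executing bba from Q (initial set {t0}):
  [1] b ⇒ {t1}
  [2] b ⇒ {t2}
  [3] a ⇒ no successor for Q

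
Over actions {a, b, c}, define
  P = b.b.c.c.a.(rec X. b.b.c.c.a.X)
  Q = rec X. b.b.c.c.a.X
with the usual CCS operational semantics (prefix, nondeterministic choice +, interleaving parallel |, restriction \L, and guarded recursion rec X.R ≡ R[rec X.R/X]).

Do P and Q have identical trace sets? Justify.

Reachable graph of P (6 states):
  p0 = b.b.c.c.a.(rec X. b.b.c.c.a.X) ⊢ -b-> p1
  p1 = b.c.c.a.(rec X. b.b.c.c.a.X) ⊢ -b-> p2
  p2 = c.c.a.(rec X. b.b.c.c.a.X) ⊢ -c-> p3
  p3 = c.a.(rec X. b.b.c.c.a.X) ⊢ -c-> p4
  p4 = a.(rec X. b.b.c.c.a.X) ⊢ -a-> p5
  p5 = rec X. b.b.c.c.a.X ⊢ -b-> p1
Reachable graph of Q (5 states):
  q0 = rec X. b.b.c.c.a.X ⊢ -b-> q1
  q1 = b.c.c.a.(rec X. b.b.c.c.a.X) ⊢ -b-> q2
  q2 = c.c.a.(rec X. b.b.c.c.a.X) ⊢ -c-> q3
  q3 = c.a.(rec X. b.b.c.c.a.X) ⊢ -c-> q4
  q4 = a.(rec X. b.b.c.c.a.X) ⊢ -a-> q0
Coarsest stable partition (strong bisimilarity classes):
  B0 = {p0, p5, q0}
  B1 = {p1, q1}
  B2 = {p2, q2}
  B3 = {p3, q3}
  B4 = {p4, q4}
p0 ∈ B0, q0 ∈ B0 → same block
Bisimilar ⇒ trace-equivalent.

trace-equivalent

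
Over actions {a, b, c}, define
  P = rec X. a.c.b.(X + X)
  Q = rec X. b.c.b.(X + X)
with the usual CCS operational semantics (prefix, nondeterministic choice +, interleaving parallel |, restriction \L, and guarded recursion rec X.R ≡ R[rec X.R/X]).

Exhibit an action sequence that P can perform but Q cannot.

a

P's transition system — 4 states:
  u0 = rec X. a.c.b.(X + X) | ··a··> u1
  u1 = c.b.((rec X. a.c.b.(X + X)) + (rec X. a.c.b.(X + X))) | ··c··> u2
  u2 = b.((rec X. a.c.b.(X + X)) + (rec X. a.c.b.(X + X))) | ··b··> u3
  u3 = (rec X. a.c.b.(X + X)) + (rec X. a.c.b.(X + X)) | ··a··> u1
Q's transition system — 4 states:
  v0 = rec X. b.c.b.(X + X) | ··b··> v1
  v1 = c.b.((rec X. b.c.b.(X + X)) + (rec X. b.c.b.(X + X))) | ··c··> v2
  v2 = b.((rec X. b.c.b.(X + X)) + (rec X. b.c.b.(X + X))) | ··b··> v3
  v3 = (rec X. b.c.b.(X + X)) + (rec X. b.c.b.(X + X)) | ··b··> v1
Executing a from P (initial set {u0}):
  after a @ step 1: {u1}
  P completes σ.
Executing a from Q (initial set {v0}):
  after a @ step 1: no successor for Q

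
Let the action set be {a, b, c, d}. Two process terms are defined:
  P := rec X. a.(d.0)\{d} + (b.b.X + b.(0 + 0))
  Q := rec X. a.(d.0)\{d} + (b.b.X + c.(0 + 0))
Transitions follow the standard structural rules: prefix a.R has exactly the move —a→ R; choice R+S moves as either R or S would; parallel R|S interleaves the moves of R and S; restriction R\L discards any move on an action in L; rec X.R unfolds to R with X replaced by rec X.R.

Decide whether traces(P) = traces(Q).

traces(P) ≠ traces(Q) — witness ⟨c⟩

LTS(P): 4 reachable states
  u0 = rec X. a.(d.0)\{d} + (b.b.X + b.(0 + 0)) ⊢ =a=> u1, =b=> u2, =b=> u3
  u1 = (d.0)\{d} ⊢ stopped
  u2 = 0 + 0 ⊢ stopped
  u3 = b.(rec X. a.(d.0)\{d} + (b.b.X + b.(0 + 0))) ⊢ =b=> u0
LTS(Q): 4 reachable states
  v0 = rec X. a.(d.0)\{d} + (b.b.X + c.(0 + 0)) ⊢ =a=> v1, =b=> v2, =c=> v3
  v1 = (d.0)\{d} ⊢ stopped
  v2 = b.(rec X. a.(d.0)\{d} + (b.b.X + c.(0 + 0))) ⊢ =b=> v0
  v3 = 0 + 0 ⊢ stopped
Executing c from Q (initial set {v0}):
  after c @ step 1: {v3}
  — Q admits the full trace.
Executing c from P (initial set {u0}):
  after c @ step 1: ∅  — P cannot continue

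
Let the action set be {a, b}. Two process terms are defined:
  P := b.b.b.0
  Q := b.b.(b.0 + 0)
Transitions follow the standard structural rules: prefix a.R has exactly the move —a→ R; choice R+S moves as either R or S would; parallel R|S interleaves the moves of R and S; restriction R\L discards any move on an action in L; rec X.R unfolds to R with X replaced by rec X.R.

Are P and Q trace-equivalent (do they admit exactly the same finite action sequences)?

LTS(P): 4 reachable states
  u0 = b.b.b.0 ⊢ =b=> u1
  u1 = b.b.0 ⊢ =b=> u2
  u2 = b.0 ⊢ =b=> u3
  u3 = 0 ⊢ (no moves)
LTS(Q): 4 reachable states
  v0 = b.b.(b.0 + 0) ⊢ =b=> v1
  v1 = b.(b.0 + 0) ⊢ =b=> v2
  v2 = b.0 + 0 ⊢ =b=> v3
  v3 = 0 ⊢ (no moves)
Partition-refinement fixed point:
  B0 = {u0, v0}
  B1 = {u1, v1}
  B2 = {u2, v2}
  B3 = {u3, v3}
u0 ∈ B0, v0 ∈ B0 → same block
Bisimilar ⇒ trace-equivalent.

traces(P) = traces(Q)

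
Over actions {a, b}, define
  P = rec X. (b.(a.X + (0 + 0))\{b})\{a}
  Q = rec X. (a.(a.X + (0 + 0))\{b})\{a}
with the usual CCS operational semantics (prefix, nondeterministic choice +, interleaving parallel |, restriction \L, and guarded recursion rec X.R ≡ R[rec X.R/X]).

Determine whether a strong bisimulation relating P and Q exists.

P ≁ Q

Reachable graph of P (2 states):
  s0 = rec X. (b.(a.X + (0 + 0))\{b})\{a} has moves —b→ s1
  s1 = (a.(rec X. (b.(a.X + (0 + 0))\{b})\{a}) + (0 + 0))\{b}\{a} has moves stopped
Reachable graph of Q (1 states):
  t0 = rec X. (a.(a.X + (0 + 0))\{b})\{a} has moves stopped
Partition-refinement fixed point:
  B0 = {s0}
  B1 = {s1, t0}
s0 ∈ B0, t0 ∈ B1 → different blocks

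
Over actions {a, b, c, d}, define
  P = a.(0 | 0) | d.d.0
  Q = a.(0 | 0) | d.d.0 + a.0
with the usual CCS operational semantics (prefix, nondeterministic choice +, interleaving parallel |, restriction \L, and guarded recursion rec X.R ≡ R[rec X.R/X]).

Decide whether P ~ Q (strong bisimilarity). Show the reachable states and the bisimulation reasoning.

P's transition system — 6 states:
  u0 = a.(0 | 0) | d.d.0 has moves -a-> u1, -d-> u2
  u1 = 0 | 0 | d.d.0 has moves -d-> u3
  u2 = a.(0 | 0) | d.0 has moves -a-> u3, -d-> u4
  u3 = 0 | 0 | d.0 has moves -d-> u5
  u4 = a.(0 | 0) | 0 has moves -a-> u5
  u5 = 0 | 0 | 0 has moves ·
Q's transition system — 7 states:
  v0 = a.(0 | 0) | d.d.0 + a.0 has moves -a-> v1, -a-> v2, -d-> v3
  v1 = 0 has moves ·
  v2 = 0 | 0 | d.d.0 has moves -d-> v4
  v3 = a.(0 | 0) | d.0 has moves -a-> v4, -d-> v5
  v4 = 0 | 0 | d.0 has moves -d-> v6
  v5 = a.(0 | 0) | 0 has moves -a-> v6
  v6 = 0 | 0 | 0 has moves ·
Bisimilarity quotient blocks:
  B0 = {u0}
  B1 = {u1, v2}
  B2 = {u3, v4}
  B3 = {u5, v1, v6}
  B4 = {u2, v3}
  B5 = {u4, v5}
  B6 = {v0}
u0 ∈ B0, v0 ∈ B6 → different blocks

NO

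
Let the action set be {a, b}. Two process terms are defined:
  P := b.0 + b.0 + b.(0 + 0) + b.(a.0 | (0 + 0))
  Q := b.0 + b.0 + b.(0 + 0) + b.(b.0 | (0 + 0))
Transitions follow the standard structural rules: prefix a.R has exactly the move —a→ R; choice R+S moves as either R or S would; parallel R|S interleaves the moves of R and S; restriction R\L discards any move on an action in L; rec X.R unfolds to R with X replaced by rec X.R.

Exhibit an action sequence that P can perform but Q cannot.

ba

P's transition system — 5 states:
  m0 = b.0 + b.0 + b.(0 + 0) + b.(a.0 | (0 + 0)) ⊢ =b=> m1, =b=> m2, =b=> m3
  m1 = 0 ⊢ stopped
  m2 = 0 + 0 ⊢ stopped
  m3 = a.0 | (0 + 0) ⊢ =a=> m4
  m4 = 0 | (0 + 0) ⊢ stopped
Q's transition system — 5 states:
  n0 = b.0 + b.0 + b.(0 + 0) + b.(b.0 | (0 + 0)) ⊢ =b=> n1, =b=> n2, =b=> n3
  n1 = 0 ⊢ stopped
  n2 = 0 + 0 ⊢ stopped
  n3 = b.0 | (0 + 0) ⊢ =b=> n4
  n4 = 0 | (0 + 0) ⊢ stopped
Executing ba from P (initial set {m0}):
  step 1 (b): {m1, m2, m3}
  step 2 (a): {m4}
  P completes σ.
Executing ba from Q (initial set {n0}):
  step 1 (b): {n1, n2, n3}
  step 2 (a): no successor for Q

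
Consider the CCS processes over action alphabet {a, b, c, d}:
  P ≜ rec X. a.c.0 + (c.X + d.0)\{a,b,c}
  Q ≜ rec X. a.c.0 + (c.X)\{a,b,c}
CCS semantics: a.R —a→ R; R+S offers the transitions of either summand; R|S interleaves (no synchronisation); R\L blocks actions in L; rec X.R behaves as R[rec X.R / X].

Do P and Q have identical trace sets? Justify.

LTS(P): 4 reachable states
  p0 = rec X. a.c.0 + (c.X + d.0)\{a,b,c} → --a--▸ p1, --d--▸ p2
  p1 = c.0 → --c--▸ p3
  p2 = 0\{a,b,c} → (no moves)
  p3 = 0 → (no moves)
LTS(Q): 3 reachable states
  q0 = rec X. a.c.0 + (c.X)\{a,b,c} → --a--▸ q1
  q1 = c.0 → --c--▸ q2
  q2 = 0 → (no moves)
Trace ⟨d⟩ through P, begin at {p0}:
  step 1 (d): {p2}
  P completes σ.
Trace ⟨d⟩ through Q, begin at {q0}:
  step 1 (d): ∅  — Q cannot continue

traces(P) ≠ traces(Q) — witness ⟨d⟩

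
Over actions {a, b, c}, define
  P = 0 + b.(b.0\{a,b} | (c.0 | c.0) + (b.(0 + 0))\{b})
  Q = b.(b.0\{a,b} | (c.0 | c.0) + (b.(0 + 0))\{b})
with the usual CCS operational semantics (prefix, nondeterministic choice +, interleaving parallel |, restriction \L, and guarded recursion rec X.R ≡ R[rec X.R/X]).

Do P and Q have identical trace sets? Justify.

Reachable graph of P (9 states):
  m0 = 0 + b.(b.0\{a,b} | (c.0 | c.0) + (b.(0 + 0))\{b}) :: ··b··> m1
  m1 = b.0\{a,b} | (c.0 | c.0) + (b.(0 + 0))\{b} :: ··b··> m2, ··c··> m3, ··c··> m4
  m2 = 0\{a,b} | (c.0 | c.0) :: ··c··> m5, ··c··> m6
  m3 = b.0\{a,b} | (0 | c.0) :: ··b··> m5, ··c··> m7
  m4 = b.0\{a,b} | (c.0 | 0) :: ··b··> m6, ··c··> m7
  m5 = 0\{a,b} | (0 | c.0) :: ··c··> m8
  m6 = 0\{a,b} | (c.0 | 0) :: ··c··> m8
  m7 = b.0\{a,b} | (0 | 0) :: ··b··> m8
  m8 = 0\{a,b} | (0 | 0) :: (no moves)
Reachable graph of Q (9 states):
  n0 = b.(b.0\{a,b} | (c.0 | c.0) + (b.(0 + 0))\{b}) :: ··b··> n1
  n1 = b.0\{a,b} | (c.0 | c.0) + (b.(0 + 0))\{b} :: ··b··> n2, ··c··> n3, ··c··> n4
  n2 = 0\{a,b} | (c.0 | c.0) :: ··c··> n5, ··c··> n6
  n3 = b.0\{a,b} | (0 | c.0) :: ··b··> n5, ··c··> n7
  n4 = b.0\{a,b} | (c.0 | 0) :: ··b··> n6, ··c··> n7
  n5 = 0\{a,b} | (0 | c.0) :: ··c··> n8
  n6 = 0\{a,b} | (c.0 | 0) :: ··c··> n8
  n7 = b.0\{a,b} | (0 | 0) :: ··b··> n8
  n8 = 0\{a,b} | (0 | 0) :: (no moves)
Partition-refinement fixed point:
  B0 = {m0, n0}
  B1 = {m1, n1}
  B2 = {m3, m4, n3, n4}
  B3 = {m7, n7}
  B4 = {m8, n8}
  B5 = {m5, m6, n5, n6}
  B6 = {m2, n2}
m0 ∈ B0, n0 ∈ B0 → same block
Bisimilar ⇒ trace-equivalent.

YES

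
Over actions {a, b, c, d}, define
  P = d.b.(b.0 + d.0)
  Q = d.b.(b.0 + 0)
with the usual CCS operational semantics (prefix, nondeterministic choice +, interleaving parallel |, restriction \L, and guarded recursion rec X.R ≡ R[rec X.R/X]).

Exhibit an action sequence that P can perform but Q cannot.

dbd

Reachable graph of P (4 states):
  m0 = d.b.(b.0 + d.0) has moves --d--▸ m1
  m1 = b.(b.0 + d.0) has moves --b--▸ m2
  m2 = b.0 + d.0 has moves --b--▸ m3, --d--▸ m3
  m3 = 0 has moves stopped
Reachable graph of Q (4 states):
  n0 = d.b.(b.0 + 0) has moves --d--▸ n1
  n1 = b.(b.0 + 0) has moves --b--▸ n2
  n2 = b.0 + 0 has moves --b--▸ n3
  n3 = 0 has moves stopped
Run σ = ⟨dbd⟩ on P: start {m0}
  [1] d ⇒ {m1}
  [2] b ⇒ {m2}
  [3] d ⇒ {m3}
  P completes σ.
Run σ = ⟨dbd⟩ on Q: start {n0}
  [1] d ⇒ {n1}
  [2] b ⇒ {n2}
  [3] d ⇒ ∅  — Q cannot continue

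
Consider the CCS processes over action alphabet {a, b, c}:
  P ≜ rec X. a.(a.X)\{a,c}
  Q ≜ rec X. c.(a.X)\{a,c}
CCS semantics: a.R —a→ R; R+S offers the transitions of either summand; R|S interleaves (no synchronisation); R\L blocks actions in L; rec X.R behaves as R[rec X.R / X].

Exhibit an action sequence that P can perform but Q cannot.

LTS(P): 2 reachable states
  u0 = rec X. a.(a.X)\{a,c} :: -a-> u1
  u1 = (a.(rec X. a.(a.X)\{a,c}))\{a,c} :: deadlocked
LTS(Q): 2 reachable states
  v0 = rec X. c.(a.X)\{a,c} :: -c-> v1
  v1 = (a.(rec X. c.(a.X)\{a,c}))\{a,c} :: deadlocked
Executing a from P (initial set {u0}):
  after a @ step 1: {u1}
  ✓ P
Executing a from Q (initial set {v0}):
  after a @ step 1: ∅  — Q cannot continue

a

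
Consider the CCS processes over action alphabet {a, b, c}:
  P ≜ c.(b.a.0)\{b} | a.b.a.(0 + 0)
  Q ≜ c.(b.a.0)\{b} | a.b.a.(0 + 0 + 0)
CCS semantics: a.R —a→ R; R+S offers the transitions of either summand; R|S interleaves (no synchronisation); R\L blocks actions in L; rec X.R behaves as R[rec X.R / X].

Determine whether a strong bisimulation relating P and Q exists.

LTS(P): 8 reachable states
  m0 = c.(b.a.0)\{b} | a.b.a.(0 + 0) :: —a→ m1, —c→ m2
  m1 = c.(b.a.0)\{b} | b.a.(0 + 0) :: —b→ m3, —c→ m4
  m2 = (b.a.0)\{b} | a.b.a.(0 + 0) :: —a→ m4
  m3 = c.(b.a.0)\{b} | a.(0 + 0) :: —a→ m5, —c→ m6
  m4 = (b.a.0)\{b} | b.a.(0 + 0) :: —b→ m6
  m5 = c.(b.a.0)\{b} | (0 + 0) :: —c→ m7
  m6 = (b.a.0)\{b} | a.(0 + 0) :: —a→ m7
  m7 = (b.a.0)\{b} | (0 + 0) :: (no moves)
LTS(Q): 8 reachable states
  n0 = c.(b.a.0)\{b} | a.b.a.(0 + 0 + 0) :: —a→ n1, —c→ n2
  n1 = c.(b.a.0)\{b} | b.a.(0 + 0 + 0) :: —b→ n3, —c→ n4
  n2 = (b.a.0)\{b} | a.b.a.(0 + 0 + 0) :: —a→ n4
  n3 = c.(b.a.0)\{b} | a.(0 + 0 + 0) :: —a→ n5, —c→ n6
  n4 = (b.a.0)\{b} | b.a.(0 + 0 + 0) :: —b→ n6
  n5 = c.(b.a.0)\{b} | (0 + 0 + 0) :: —c→ n7
  n6 = (b.a.0)\{b} | a.(0 + 0 + 0) :: —a→ n7
  n7 = (b.a.0)\{b} | (0 + 0 + 0) :: (no moves)
Coarsest stable partition (strong bisimilarity classes):
  B0 = {m0, n0}
  B1 = {m2, n2}
  B2 = {m4, n4}
  B3 = {m6, n6}
  B4 = {m7, n7}
  B5 = {m1, n1}
  B6 = {m3, n3}
  B7 = {m5, n5}
m0 ∈ B0, n0 ∈ B0 → same block

P ~ Q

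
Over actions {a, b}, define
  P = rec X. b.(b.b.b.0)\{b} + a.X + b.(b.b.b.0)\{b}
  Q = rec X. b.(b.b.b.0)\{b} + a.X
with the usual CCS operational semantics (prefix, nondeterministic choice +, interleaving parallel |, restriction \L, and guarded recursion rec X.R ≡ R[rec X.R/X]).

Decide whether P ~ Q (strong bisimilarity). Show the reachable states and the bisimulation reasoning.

bisimilar

Reachable graph of P (2 states):
  s0 = rec X. b.(b.b.b.0)\{b} + a.X + b.(b.b.b.0)\{b} → --a--▸ s0, --b--▸ s1
  s1 = (b.b.b.0)\{b} → stopped
Reachable graph of Q (2 states):
  t0 = rec X. b.(b.b.b.0)\{b} + a.X → --a--▸ t0, --b--▸ t1
  t1 = (b.b.b.0)\{b} → stopped
Partition-refinement fixed point:
  B0 = {s0, t0}
  B1 = {s1, t1}
s0 ∈ B0, t0 ∈ B0 → same block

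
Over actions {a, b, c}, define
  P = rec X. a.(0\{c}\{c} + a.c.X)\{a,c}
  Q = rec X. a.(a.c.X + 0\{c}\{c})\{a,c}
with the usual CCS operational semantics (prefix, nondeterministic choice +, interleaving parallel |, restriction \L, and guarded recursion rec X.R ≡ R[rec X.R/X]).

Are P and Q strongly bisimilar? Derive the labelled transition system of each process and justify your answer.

bisimilar

Reachable graph of P (2 states):
  p0 = rec X. a.(0\{c}\{c} + a.c.X)\{a,c} → ··a··> p1
  p1 = (0\{c}\{c} + a.c.(rec X. a.(0\{c}\{c} + a.c.X)\{a,c}))\{a,c} → deadlocked
Reachable graph of Q (2 states):
  q0 = rec X. a.(a.c.X + 0\{c}\{c})\{a,c} → ··a··> q1
  q1 = (a.c.(rec X. a.(a.c.X + 0\{c}\{c})\{a,c}) + 0\{c}\{c})\{a,c} → deadlocked
Partition-refinement fixed point:
  B0 = {p0, q0}
  B1 = {p1, q1}
p0 ∈ B0, q0 ∈ B0 → same block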